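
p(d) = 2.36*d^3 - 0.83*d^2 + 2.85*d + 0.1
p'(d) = 7.08*d^2 - 1.66*d + 2.85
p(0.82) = 3.18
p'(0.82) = 6.25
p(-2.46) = -47.07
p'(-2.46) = 49.78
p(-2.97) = -77.51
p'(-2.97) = 70.23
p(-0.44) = -1.52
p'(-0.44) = 4.95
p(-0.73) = -3.34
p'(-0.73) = 7.83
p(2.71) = 48.70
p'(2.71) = 50.35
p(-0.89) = -4.76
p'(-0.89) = 9.94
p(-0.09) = -0.16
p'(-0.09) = 3.06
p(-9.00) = -1813.22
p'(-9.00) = 591.27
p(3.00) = 64.90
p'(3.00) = 61.59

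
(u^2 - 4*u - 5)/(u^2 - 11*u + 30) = (u + 1)/(u - 6)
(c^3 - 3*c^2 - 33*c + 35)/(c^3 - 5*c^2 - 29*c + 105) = (c - 1)/(c - 3)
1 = 1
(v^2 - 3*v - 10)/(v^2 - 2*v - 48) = (-v^2 + 3*v + 10)/(-v^2 + 2*v + 48)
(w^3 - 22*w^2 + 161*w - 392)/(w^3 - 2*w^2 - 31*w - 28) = (w^2 - 15*w + 56)/(w^2 + 5*w + 4)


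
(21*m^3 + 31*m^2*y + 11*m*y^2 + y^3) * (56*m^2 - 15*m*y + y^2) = 1176*m^5 + 1421*m^4*y + 172*m^3*y^2 - 78*m^2*y^3 - 4*m*y^4 + y^5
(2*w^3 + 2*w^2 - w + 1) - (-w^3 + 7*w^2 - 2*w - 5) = 3*w^3 - 5*w^2 + w + 6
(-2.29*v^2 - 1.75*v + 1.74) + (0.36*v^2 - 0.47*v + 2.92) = -1.93*v^2 - 2.22*v + 4.66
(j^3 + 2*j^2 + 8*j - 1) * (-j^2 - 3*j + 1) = -j^5 - 5*j^4 - 13*j^3 - 21*j^2 + 11*j - 1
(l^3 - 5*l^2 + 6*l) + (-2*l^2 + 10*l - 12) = l^3 - 7*l^2 + 16*l - 12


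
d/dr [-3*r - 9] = -3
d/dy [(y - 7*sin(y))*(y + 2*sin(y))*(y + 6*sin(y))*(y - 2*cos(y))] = (y - 7*sin(y))*(y + 2*sin(y))*(y + 6*sin(y))*(2*sin(y) + 1) + (y - 7*sin(y))*(y + 2*sin(y))*(y - 2*cos(y))*(6*cos(y) + 1) + (y - 7*sin(y))*(y + 6*sin(y))*(y - 2*cos(y))*(2*cos(y) + 1) - (y + 2*sin(y))*(y + 6*sin(y))*(y - 2*cos(y))*(7*cos(y) - 1)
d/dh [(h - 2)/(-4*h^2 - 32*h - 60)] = (-h^2 - 8*h + 2*(h - 2)*(h + 4) - 15)/(4*(h^2 + 8*h + 15)^2)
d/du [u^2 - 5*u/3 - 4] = 2*u - 5/3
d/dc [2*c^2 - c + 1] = 4*c - 1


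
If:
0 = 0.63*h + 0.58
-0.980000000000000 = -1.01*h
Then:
No Solution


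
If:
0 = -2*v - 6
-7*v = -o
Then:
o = -21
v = -3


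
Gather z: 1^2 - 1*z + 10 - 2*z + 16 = 27 - 3*z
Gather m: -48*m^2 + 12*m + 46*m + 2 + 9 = -48*m^2 + 58*m + 11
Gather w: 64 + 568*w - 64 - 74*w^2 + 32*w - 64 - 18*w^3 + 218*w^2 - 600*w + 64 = -18*w^3 + 144*w^2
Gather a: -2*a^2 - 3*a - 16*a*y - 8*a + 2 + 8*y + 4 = -2*a^2 + a*(-16*y - 11) + 8*y + 6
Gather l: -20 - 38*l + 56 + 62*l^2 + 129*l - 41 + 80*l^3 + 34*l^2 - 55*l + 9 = 80*l^3 + 96*l^2 + 36*l + 4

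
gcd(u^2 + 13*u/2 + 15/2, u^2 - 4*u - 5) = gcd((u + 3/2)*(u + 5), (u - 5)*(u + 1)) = 1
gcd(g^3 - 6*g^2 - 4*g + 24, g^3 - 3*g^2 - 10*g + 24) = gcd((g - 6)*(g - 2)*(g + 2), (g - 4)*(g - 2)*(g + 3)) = g - 2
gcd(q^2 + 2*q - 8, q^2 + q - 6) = q - 2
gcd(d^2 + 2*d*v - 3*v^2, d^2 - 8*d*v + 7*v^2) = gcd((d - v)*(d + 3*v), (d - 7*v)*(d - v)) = -d + v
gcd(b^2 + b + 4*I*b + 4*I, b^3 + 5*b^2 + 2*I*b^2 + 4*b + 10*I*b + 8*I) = b + 1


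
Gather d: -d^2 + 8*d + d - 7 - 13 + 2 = -d^2 + 9*d - 18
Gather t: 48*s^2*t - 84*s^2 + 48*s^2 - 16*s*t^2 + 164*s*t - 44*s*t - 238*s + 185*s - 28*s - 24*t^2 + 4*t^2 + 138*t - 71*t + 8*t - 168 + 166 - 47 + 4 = -36*s^2 - 81*s + t^2*(-16*s - 20) + t*(48*s^2 + 120*s + 75) - 45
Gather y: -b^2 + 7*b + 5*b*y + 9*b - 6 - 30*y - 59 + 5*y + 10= -b^2 + 16*b + y*(5*b - 25) - 55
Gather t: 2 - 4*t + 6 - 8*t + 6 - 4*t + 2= 16 - 16*t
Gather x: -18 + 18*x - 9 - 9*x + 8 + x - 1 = 10*x - 20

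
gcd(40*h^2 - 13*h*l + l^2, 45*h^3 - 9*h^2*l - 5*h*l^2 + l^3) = 5*h - l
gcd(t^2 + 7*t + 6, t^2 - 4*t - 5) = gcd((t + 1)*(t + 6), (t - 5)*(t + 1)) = t + 1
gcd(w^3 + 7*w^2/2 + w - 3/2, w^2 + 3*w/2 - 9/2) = w + 3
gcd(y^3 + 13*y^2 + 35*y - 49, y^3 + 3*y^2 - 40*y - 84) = y + 7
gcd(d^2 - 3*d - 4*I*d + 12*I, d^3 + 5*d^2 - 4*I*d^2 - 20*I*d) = d - 4*I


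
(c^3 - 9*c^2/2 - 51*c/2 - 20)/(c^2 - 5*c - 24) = (2*c^2 + 7*c + 5)/(2*(c + 3))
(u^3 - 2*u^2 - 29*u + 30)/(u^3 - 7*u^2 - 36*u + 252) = (u^2 + 4*u - 5)/(u^2 - u - 42)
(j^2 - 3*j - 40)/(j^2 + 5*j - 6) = (j^2 - 3*j - 40)/(j^2 + 5*j - 6)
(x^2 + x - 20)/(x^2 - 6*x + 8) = (x + 5)/(x - 2)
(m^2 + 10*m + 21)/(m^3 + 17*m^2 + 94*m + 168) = (m + 3)/(m^2 + 10*m + 24)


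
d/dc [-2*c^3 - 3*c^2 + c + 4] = -6*c^2 - 6*c + 1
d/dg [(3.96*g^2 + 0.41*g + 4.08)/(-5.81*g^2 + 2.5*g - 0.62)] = (12.2821*g^2 + 42.4992*g - 10.4542)/(33.7561*g^4 - 29.05*g^3 + 13.4544*g^2 - 3.1*g + 0.3844)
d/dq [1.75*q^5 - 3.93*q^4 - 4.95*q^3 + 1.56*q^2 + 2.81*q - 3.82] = 8.75*q^4 - 15.72*q^3 - 14.85*q^2 + 3.12*q + 2.81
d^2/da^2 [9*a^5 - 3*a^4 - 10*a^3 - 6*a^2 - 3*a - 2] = 180*a^3 - 36*a^2 - 60*a - 12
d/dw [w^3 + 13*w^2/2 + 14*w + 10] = 3*w^2 + 13*w + 14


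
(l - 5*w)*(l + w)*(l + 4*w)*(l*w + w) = l^4*w + l^3*w - 21*l^2*w^3 - 20*l*w^4 - 21*l*w^3 - 20*w^4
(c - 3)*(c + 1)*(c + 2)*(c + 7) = c^4 + 7*c^3 - 7*c^2 - 55*c - 42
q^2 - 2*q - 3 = (q - 3)*(q + 1)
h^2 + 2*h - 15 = (h - 3)*(h + 5)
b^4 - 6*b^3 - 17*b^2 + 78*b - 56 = (b - 7)*(b - 2)*(b - 1)*(b + 4)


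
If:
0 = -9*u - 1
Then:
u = -1/9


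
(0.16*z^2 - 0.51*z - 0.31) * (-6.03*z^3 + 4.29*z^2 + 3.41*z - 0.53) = -0.9648*z^5 + 3.7617*z^4 + 0.227*z^3 - 3.1538*z^2 - 0.7868*z + 0.1643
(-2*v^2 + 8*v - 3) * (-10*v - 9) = 20*v^3 - 62*v^2 - 42*v + 27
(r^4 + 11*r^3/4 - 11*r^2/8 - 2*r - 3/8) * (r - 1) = r^5 + 7*r^4/4 - 33*r^3/8 - 5*r^2/8 + 13*r/8 + 3/8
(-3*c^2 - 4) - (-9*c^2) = 6*c^2 - 4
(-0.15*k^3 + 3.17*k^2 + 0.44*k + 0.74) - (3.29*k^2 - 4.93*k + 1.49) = -0.15*k^3 - 0.12*k^2 + 5.37*k - 0.75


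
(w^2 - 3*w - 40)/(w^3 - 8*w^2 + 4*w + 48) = (w^2 - 3*w - 40)/(w^3 - 8*w^2 + 4*w + 48)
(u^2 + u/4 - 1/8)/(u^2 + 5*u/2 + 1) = (u - 1/4)/(u + 2)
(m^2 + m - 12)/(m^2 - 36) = (m^2 + m - 12)/(m^2 - 36)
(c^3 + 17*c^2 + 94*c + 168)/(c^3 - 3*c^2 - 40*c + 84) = (c^2 + 11*c + 28)/(c^2 - 9*c + 14)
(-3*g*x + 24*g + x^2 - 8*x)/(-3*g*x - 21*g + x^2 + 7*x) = (x - 8)/(x + 7)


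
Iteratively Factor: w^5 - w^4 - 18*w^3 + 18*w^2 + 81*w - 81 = (w - 3)*(w^4 + 2*w^3 - 12*w^2 - 18*w + 27) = (w - 3)*(w - 1)*(w^3 + 3*w^2 - 9*w - 27) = (w - 3)*(w - 1)*(w + 3)*(w^2 - 9) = (w - 3)^2*(w - 1)*(w + 3)*(w + 3)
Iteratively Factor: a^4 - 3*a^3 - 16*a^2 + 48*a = (a - 4)*(a^3 + a^2 - 12*a) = (a - 4)*(a - 3)*(a^2 + 4*a) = a*(a - 4)*(a - 3)*(a + 4)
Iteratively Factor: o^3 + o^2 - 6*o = (o)*(o^2 + o - 6) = o*(o + 3)*(o - 2)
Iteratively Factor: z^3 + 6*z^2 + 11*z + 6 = (z + 1)*(z^2 + 5*z + 6) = (z + 1)*(z + 2)*(z + 3)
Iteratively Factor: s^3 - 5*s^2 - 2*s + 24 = (s - 4)*(s^2 - s - 6) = (s - 4)*(s + 2)*(s - 3)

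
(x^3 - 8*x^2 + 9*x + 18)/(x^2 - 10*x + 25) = (x^3 - 8*x^2 + 9*x + 18)/(x^2 - 10*x + 25)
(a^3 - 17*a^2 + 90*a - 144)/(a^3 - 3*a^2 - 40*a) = (a^2 - 9*a + 18)/(a*(a + 5))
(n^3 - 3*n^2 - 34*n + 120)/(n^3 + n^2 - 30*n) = (n - 4)/n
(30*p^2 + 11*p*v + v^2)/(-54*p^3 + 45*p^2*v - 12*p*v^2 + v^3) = (-30*p^2 - 11*p*v - v^2)/(54*p^3 - 45*p^2*v + 12*p*v^2 - v^3)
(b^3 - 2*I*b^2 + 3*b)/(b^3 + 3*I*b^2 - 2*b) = (b - 3*I)/(b + 2*I)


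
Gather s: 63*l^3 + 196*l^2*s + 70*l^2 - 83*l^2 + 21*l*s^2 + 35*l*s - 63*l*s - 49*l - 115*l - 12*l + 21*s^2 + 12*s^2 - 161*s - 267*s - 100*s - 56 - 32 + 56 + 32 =63*l^3 - 13*l^2 - 176*l + s^2*(21*l + 33) + s*(196*l^2 - 28*l - 528)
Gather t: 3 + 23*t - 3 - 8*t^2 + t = -8*t^2 + 24*t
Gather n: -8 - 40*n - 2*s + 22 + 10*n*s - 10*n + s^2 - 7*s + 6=n*(10*s - 50) + s^2 - 9*s + 20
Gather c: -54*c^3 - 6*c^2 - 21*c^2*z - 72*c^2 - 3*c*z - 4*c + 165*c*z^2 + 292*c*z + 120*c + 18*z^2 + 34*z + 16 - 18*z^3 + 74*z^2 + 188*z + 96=-54*c^3 + c^2*(-21*z - 78) + c*(165*z^2 + 289*z + 116) - 18*z^3 + 92*z^2 + 222*z + 112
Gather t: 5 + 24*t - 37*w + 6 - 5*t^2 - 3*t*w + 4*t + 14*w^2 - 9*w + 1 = -5*t^2 + t*(28 - 3*w) + 14*w^2 - 46*w + 12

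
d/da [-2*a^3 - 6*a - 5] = -6*a^2 - 6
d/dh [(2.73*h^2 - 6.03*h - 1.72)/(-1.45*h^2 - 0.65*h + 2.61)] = (-10.518*h^2 + 9.2626*h - 16.8563)/(2.1025*h^4 + 1.885*h^3 - 7.1465*h^2 - 3.393*h + 6.8121)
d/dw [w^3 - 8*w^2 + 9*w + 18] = 3*w^2 - 16*w + 9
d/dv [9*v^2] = 18*v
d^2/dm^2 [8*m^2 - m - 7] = 16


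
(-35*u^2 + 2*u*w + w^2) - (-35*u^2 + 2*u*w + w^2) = 0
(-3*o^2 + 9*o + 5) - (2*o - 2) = -3*o^2 + 7*o + 7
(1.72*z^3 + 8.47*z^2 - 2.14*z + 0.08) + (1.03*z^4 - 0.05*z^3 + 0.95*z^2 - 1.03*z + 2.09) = 1.03*z^4 + 1.67*z^3 + 9.42*z^2 - 3.17*z + 2.17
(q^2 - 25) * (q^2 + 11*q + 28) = q^4 + 11*q^3 + 3*q^2 - 275*q - 700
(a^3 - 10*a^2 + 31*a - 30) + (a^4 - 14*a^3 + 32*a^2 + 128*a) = a^4 - 13*a^3 + 22*a^2 + 159*a - 30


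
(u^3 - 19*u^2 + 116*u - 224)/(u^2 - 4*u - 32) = (u^2 - 11*u + 28)/(u + 4)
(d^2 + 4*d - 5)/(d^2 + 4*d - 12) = (d^2 + 4*d - 5)/(d^2 + 4*d - 12)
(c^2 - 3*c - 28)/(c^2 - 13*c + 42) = (c + 4)/(c - 6)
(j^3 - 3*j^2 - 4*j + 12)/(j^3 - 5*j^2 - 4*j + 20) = (j - 3)/(j - 5)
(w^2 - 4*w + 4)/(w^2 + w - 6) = (w - 2)/(w + 3)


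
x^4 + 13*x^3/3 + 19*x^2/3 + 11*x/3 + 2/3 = (x + 1/3)*(x + 1)^2*(x + 2)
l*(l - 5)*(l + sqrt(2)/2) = l^3 - 5*l^2 + sqrt(2)*l^2/2 - 5*sqrt(2)*l/2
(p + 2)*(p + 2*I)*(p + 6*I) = p^3 + 2*p^2 + 8*I*p^2 - 12*p + 16*I*p - 24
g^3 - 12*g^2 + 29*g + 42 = (g - 7)*(g - 6)*(g + 1)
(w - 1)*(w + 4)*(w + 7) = w^3 + 10*w^2 + 17*w - 28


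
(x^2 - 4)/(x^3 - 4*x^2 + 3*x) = (x^2 - 4)/(x*(x^2 - 4*x + 3))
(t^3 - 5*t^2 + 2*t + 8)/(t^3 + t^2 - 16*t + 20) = (t^2 - 3*t - 4)/(t^2 + 3*t - 10)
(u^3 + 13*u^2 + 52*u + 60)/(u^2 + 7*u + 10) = u + 6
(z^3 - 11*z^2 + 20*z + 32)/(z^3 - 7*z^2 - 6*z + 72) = (z^2 - 7*z - 8)/(z^2 - 3*z - 18)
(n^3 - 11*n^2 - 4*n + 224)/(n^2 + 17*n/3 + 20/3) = 3*(n^2 - 15*n + 56)/(3*n + 5)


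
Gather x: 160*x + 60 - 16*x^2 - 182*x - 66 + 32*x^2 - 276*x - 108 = 16*x^2 - 298*x - 114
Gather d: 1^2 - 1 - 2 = -2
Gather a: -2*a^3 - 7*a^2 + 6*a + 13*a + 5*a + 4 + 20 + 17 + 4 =-2*a^3 - 7*a^2 + 24*a + 45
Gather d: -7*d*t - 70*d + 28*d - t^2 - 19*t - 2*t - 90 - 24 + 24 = d*(-7*t - 42) - t^2 - 21*t - 90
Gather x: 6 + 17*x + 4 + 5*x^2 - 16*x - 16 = 5*x^2 + x - 6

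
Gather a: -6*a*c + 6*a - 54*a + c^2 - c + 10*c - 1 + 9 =a*(-6*c - 48) + c^2 + 9*c + 8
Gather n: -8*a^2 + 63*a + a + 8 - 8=-8*a^2 + 64*a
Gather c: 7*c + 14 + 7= 7*c + 21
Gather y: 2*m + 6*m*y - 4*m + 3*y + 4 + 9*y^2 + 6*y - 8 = -2*m + 9*y^2 + y*(6*m + 9) - 4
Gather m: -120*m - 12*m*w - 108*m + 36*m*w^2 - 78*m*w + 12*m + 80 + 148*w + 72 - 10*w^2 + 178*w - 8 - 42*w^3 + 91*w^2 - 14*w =m*(36*w^2 - 90*w - 216) - 42*w^3 + 81*w^2 + 312*w + 144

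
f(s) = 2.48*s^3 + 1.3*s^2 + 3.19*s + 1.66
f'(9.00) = 629.23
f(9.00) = 1943.59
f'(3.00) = 77.95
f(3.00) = 89.89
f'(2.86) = 71.48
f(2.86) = 79.43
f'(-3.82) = 101.83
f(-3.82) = -129.80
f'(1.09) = 14.86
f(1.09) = 9.89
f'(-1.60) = 18.08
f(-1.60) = -10.27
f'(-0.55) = 4.01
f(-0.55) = -0.11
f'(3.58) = 107.85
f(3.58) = 143.53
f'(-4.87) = 166.98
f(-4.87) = -269.49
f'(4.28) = 150.61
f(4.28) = 233.57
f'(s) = 7.44*s^2 + 2.6*s + 3.19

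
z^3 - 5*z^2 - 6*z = z*(z - 6)*(z + 1)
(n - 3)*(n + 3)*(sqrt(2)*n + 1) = sqrt(2)*n^3 + n^2 - 9*sqrt(2)*n - 9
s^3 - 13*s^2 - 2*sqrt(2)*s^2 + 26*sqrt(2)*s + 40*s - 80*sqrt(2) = (s - 8)*(s - 5)*(s - 2*sqrt(2))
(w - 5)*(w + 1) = w^2 - 4*w - 5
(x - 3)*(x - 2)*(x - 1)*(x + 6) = x^4 - 25*x^2 + 60*x - 36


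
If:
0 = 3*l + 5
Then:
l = -5/3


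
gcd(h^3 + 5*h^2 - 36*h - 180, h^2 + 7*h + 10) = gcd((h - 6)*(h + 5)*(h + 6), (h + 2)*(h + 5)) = h + 5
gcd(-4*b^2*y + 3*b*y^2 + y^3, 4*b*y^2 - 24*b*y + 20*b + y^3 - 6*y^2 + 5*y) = 4*b + y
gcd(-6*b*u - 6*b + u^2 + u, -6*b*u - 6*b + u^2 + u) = -6*b*u - 6*b + u^2 + u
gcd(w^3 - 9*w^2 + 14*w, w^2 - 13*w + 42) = w - 7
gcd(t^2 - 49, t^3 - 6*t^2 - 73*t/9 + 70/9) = t - 7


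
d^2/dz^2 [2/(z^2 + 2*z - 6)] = 4*(-z^2 - 2*z + 4*(z + 1)^2 + 6)/(z^2 + 2*z - 6)^3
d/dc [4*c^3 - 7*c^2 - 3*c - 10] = 12*c^2 - 14*c - 3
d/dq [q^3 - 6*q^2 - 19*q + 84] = 3*q^2 - 12*q - 19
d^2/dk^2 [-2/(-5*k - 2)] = 100/(5*k + 2)^3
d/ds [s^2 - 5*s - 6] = 2*s - 5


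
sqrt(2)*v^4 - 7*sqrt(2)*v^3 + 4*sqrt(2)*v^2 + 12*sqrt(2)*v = v*(v - 6)*(v - 2)*(sqrt(2)*v + sqrt(2))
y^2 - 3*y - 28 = (y - 7)*(y + 4)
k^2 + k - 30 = (k - 5)*(k + 6)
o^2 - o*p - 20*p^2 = (o - 5*p)*(o + 4*p)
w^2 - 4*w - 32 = (w - 8)*(w + 4)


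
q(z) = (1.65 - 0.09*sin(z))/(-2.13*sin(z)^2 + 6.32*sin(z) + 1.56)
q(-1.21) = -0.28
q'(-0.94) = -0.40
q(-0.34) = -2.14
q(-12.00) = 0.37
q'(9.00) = 0.49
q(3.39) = -13.64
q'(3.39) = 793.84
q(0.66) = 0.34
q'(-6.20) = -2.32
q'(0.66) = -0.23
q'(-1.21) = -0.16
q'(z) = (1.65 - 0.09*sin(z))*(4.26*sin(z)*cos(z) - 6.32*cos(z))/(-2.13*sin(z)^2 + 6.32*sin(z) + 1.56)^2 - 0.09*cos(z)/(-2.13*sin(z)^2 + 6.32*sin(z) + 1.56) = (-0.1917*sin(z)^2 + 7.029*sin(z) - 10.5684)*cos(z)/(4.5369*sin(z)^4 - 26.9232*sin(z)^3 + 33.2968*sin(z)^2 + 19.7184*sin(z) + 2.4336)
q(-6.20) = 0.79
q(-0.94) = -0.35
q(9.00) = 0.42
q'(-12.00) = -0.31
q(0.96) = 0.30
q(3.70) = -0.71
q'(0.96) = -0.10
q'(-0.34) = -19.81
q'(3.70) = 2.14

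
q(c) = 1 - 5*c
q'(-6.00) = -5.00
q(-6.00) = 31.00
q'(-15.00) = -5.00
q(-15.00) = 76.00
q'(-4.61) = -5.00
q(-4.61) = 24.05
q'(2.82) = -5.00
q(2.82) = -13.10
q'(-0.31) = -5.00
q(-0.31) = 2.55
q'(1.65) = -5.00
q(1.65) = -7.25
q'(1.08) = -5.00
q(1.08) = -4.40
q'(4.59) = -5.00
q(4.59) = -21.95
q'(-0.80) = -5.00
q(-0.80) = 5.00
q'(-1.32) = -5.00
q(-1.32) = 7.60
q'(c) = -5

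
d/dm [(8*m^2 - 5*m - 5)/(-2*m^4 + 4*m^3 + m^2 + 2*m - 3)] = (32*m^5 - 62*m^4 + 81*m^2 - 38*m + 25)/(4*m^8 - 16*m^7 + 12*m^6 + 29*m^4 - 20*m^3 - 2*m^2 - 12*m + 9)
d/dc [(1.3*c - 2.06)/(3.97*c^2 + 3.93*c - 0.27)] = (-5.161*c^2 + 16.3564*c + 7.7448)/(15.7609*c^4 + 31.2042*c^3 + 13.3011*c^2 - 2.1222*c + 0.0729)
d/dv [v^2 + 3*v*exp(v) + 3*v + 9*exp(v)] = 3*v*exp(v) + 2*v + 12*exp(v) + 3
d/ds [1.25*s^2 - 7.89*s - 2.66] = 2.5*s - 7.89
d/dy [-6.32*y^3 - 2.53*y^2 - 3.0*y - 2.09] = -18.96*y^2 - 5.06*y - 3.0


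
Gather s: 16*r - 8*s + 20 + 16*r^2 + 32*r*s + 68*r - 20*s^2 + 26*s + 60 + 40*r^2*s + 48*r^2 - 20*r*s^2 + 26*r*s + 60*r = 64*r^2 + 144*r + s^2*(-20*r - 20) + s*(40*r^2 + 58*r + 18) + 80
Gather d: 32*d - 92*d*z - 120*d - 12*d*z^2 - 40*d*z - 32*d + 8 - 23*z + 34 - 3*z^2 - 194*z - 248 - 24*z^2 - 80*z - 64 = d*(-12*z^2 - 132*z - 120) - 27*z^2 - 297*z - 270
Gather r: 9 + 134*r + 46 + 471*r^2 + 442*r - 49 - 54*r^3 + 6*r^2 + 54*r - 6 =-54*r^3 + 477*r^2 + 630*r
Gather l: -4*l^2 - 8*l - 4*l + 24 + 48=-4*l^2 - 12*l + 72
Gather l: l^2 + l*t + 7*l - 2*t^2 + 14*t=l^2 + l*(t + 7) - 2*t^2 + 14*t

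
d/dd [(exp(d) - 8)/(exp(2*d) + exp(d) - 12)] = (-(exp(d) - 8)*(2*exp(d) + 1) + exp(2*d) + exp(d) - 12)*exp(d)/(exp(2*d) + exp(d) - 12)^2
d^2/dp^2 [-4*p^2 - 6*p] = -8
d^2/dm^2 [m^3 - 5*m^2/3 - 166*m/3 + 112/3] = 6*m - 10/3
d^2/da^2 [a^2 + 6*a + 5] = 2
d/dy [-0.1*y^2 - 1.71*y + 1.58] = -0.2*y - 1.71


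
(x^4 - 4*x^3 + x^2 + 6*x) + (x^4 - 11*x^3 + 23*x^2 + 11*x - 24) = 2*x^4 - 15*x^3 + 24*x^2 + 17*x - 24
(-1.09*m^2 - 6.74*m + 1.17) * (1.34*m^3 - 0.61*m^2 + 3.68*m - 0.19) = -1.4606*m^5 - 8.3667*m^4 + 1.668*m^3 - 25.3098*m^2 + 5.5862*m - 0.2223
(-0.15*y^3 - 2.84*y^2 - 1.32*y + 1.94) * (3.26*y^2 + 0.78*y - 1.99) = -0.489*y^5 - 9.3754*y^4 - 6.2199*y^3 + 10.9464*y^2 + 4.14*y - 3.8606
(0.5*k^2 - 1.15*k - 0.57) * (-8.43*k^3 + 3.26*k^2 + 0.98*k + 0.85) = -4.215*k^5 + 11.3245*k^4 + 1.5461*k^3 - 2.5602*k^2 - 1.5361*k - 0.4845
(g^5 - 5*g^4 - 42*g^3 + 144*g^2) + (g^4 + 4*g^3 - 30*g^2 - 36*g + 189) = g^5 - 4*g^4 - 38*g^3 + 114*g^2 - 36*g + 189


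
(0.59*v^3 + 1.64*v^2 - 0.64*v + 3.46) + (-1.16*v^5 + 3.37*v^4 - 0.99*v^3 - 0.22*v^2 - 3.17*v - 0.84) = -1.16*v^5 + 3.37*v^4 - 0.4*v^3 + 1.42*v^2 - 3.81*v + 2.62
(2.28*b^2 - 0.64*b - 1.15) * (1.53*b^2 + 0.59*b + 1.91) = 3.4884*b^4 + 0.366*b^3 + 2.2177*b^2 - 1.9009*b - 2.1965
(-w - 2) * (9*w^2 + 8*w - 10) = -9*w^3 - 26*w^2 - 6*w + 20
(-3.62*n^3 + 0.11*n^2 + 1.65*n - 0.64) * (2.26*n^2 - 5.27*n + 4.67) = -8.1812*n^5 + 19.326*n^4 - 13.7561*n^3 - 9.6282*n^2 + 11.0783*n - 2.9888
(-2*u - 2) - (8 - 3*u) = u - 10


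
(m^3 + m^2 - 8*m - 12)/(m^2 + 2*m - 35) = (m^3 + m^2 - 8*m - 12)/(m^2 + 2*m - 35)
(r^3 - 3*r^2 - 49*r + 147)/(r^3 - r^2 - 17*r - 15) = (-r^3 + 3*r^2 + 49*r - 147)/(-r^3 + r^2 + 17*r + 15)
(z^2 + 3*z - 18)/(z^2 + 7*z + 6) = (z - 3)/(z + 1)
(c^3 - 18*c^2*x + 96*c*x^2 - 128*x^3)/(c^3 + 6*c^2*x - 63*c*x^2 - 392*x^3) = (c^2 - 10*c*x + 16*x^2)/(c^2 + 14*c*x + 49*x^2)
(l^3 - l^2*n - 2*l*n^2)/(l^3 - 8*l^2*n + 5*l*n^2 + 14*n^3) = l/(l - 7*n)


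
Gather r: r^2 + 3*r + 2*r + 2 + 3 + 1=r^2 + 5*r + 6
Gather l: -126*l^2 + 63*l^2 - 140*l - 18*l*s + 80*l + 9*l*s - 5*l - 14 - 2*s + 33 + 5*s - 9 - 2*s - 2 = -63*l^2 + l*(-9*s - 65) + s + 8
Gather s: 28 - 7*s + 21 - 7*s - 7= 42 - 14*s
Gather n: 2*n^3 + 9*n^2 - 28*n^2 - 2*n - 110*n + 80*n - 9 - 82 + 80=2*n^3 - 19*n^2 - 32*n - 11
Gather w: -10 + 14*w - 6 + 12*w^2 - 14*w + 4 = 12*w^2 - 12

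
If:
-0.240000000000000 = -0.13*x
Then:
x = 1.85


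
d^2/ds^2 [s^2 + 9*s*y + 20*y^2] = 2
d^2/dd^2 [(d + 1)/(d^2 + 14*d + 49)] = 2*(d - 11)/(d^4 + 28*d^3 + 294*d^2 + 1372*d + 2401)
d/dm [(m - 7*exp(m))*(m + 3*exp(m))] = -4*m*exp(m) + 2*m - 42*exp(2*m) - 4*exp(m)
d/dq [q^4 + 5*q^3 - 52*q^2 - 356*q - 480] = 4*q^3 + 15*q^2 - 104*q - 356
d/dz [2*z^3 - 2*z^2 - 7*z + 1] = 6*z^2 - 4*z - 7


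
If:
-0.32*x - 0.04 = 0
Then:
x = -0.12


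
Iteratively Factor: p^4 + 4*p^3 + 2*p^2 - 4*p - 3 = (p + 3)*(p^3 + p^2 - p - 1) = (p + 1)*(p + 3)*(p^2 - 1) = (p - 1)*(p + 1)*(p + 3)*(p + 1)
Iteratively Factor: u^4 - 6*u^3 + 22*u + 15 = (u + 1)*(u^3 - 7*u^2 + 7*u + 15) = (u - 3)*(u + 1)*(u^2 - 4*u - 5) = (u - 3)*(u + 1)^2*(u - 5)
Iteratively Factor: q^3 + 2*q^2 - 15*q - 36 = (q + 3)*(q^2 - q - 12) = (q + 3)^2*(q - 4)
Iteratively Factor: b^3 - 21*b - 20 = (b - 5)*(b^2 + 5*b + 4) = (b - 5)*(b + 4)*(b + 1)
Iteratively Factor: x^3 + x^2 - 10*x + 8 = (x + 4)*(x^2 - 3*x + 2) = (x - 1)*(x + 4)*(x - 2)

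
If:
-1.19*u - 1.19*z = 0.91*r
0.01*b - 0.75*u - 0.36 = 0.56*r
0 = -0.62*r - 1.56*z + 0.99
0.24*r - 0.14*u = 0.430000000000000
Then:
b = 21.71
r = 1.17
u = -1.06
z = 0.17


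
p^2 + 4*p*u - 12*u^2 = (p - 2*u)*(p + 6*u)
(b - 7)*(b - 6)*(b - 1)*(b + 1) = b^4 - 13*b^3 + 41*b^2 + 13*b - 42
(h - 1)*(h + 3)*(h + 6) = h^3 + 8*h^2 + 9*h - 18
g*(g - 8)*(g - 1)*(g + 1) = g^4 - 8*g^3 - g^2 + 8*g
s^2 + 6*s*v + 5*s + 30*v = (s + 5)*(s + 6*v)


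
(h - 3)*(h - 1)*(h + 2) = h^3 - 2*h^2 - 5*h + 6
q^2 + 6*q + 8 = (q + 2)*(q + 4)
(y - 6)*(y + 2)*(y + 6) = y^3 + 2*y^2 - 36*y - 72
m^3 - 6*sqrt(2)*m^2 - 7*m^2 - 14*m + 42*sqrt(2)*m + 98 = (m - 7)*(m - 7*sqrt(2))*(m + sqrt(2))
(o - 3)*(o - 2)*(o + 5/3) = o^3 - 10*o^2/3 - 7*o/3 + 10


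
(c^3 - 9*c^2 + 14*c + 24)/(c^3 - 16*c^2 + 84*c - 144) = (c + 1)/(c - 6)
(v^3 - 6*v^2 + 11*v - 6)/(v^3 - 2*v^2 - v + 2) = (v - 3)/(v + 1)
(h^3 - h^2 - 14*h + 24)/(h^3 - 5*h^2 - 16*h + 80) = (h^2 - 5*h + 6)/(h^2 - 9*h + 20)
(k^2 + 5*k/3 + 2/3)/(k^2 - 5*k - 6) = (k + 2/3)/(k - 6)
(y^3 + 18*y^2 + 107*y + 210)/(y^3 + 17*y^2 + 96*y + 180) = (y + 7)/(y + 6)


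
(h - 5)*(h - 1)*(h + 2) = h^3 - 4*h^2 - 7*h + 10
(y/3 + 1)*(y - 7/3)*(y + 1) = y^3/3 + 5*y^2/9 - 19*y/9 - 7/3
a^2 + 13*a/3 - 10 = (a - 5/3)*(a + 6)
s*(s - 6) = s^2 - 6*s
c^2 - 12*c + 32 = (c - 8)*(c - 4)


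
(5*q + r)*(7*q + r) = 35*q^2 + 12*q*r + r^2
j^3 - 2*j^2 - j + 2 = (j - 2)*(j - 1)*(j + 1)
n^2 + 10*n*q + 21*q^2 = (n + 3*q)*(n + 7*q)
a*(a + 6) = a^2 + 6*a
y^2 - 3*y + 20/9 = (y - 5/3)*(y - 4/3)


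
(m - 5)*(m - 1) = m^2 - 6*m + 5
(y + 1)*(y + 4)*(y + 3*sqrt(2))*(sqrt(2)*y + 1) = sqrt(2)*y^4 + 7*y^3 + 5*sqrt(2)*y^3 + 7*sqrt(2)*y^2 + 35*y^2 + 15*sqrt(2)*y + 28*y + 12*sqrt(2)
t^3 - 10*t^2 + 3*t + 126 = (t - 7)*(t - 6)*(t + 3)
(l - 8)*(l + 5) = l^2 - 3*l - 40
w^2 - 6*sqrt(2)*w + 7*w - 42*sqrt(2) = (w + 7)*(w - 6*sqrt(2))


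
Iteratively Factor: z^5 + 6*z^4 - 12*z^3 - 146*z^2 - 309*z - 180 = (z + 3)*(z^4 + 3*z^3 - 21*z^2 - 83*z - 60) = (z + 3)*(z + 4)*(z^3 - z^2 - 17*z - 15) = (z - 5)*(z + 3)*(z + 4)*(z^2 + 4*z + 3) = (z - 5)*(z + 1)*(z + 3)*(z + 4)*(z + 3)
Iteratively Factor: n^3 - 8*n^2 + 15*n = (n)*(n^2 - 8*n + 15) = n*(n - 5)*(n - 3)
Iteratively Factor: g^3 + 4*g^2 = (g)*(g^2 + 4*g) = g*(g + 4)*(g)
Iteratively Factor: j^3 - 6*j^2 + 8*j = (j - 2)*(j^2 - 4*j) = j*(j - 2)*(j - 4)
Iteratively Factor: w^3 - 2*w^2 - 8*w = (w - 4)*(w^2 + 2*w) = w*(w - 4)*(w + 2)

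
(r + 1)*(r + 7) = r^2 + 8*r + 7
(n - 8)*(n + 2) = n^2 - 6*n - 16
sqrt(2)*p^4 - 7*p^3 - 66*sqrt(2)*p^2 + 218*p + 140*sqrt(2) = (p - 7*sqrt(2))*(p - 2*sqrt(2))*(p + 5*sqrt(2))*(sqrt(2)*p + 1)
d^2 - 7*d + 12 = (d - 4)*(d - 3)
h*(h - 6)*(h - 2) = h^3 - 8*h^2 + 12*h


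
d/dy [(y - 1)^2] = 2*y - 2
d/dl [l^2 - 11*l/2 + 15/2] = 2*l - 11/2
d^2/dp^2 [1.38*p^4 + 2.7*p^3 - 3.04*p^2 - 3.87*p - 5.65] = 16.56*p^2 + 16.2*p - 6.08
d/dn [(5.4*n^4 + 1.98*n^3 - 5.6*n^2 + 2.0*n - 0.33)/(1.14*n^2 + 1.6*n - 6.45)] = (12.312*n^5 + 28.1772*n^4 - 132.984*n^3 - 49.553*n^2 + 72.9924*n - 12.372)/(1.2996*n^4 + 3.648*n^3 - 12.146*n^2 - 20.64*n + 41.6025)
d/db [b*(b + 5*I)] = 2*b + 5*I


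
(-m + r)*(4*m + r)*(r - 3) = -4*m^2*r + 12*m^2 + 3*m*r^2 - 9*m*r + r^3 - 3*r^2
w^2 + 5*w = w*(w + 5)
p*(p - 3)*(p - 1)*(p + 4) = p^4 - 13*p^2 + 12*p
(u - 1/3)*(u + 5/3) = u^2 + 4*u/3 - 5/9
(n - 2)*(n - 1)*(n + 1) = n^3 - 2*n^2 - n + 2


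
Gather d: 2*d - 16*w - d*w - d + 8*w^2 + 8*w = d*(1 - w) + 8*w^2 - 8*w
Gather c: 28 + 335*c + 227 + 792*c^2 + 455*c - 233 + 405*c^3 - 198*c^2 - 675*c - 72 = 405*c^3 + 594*c^2 + 115*c - 50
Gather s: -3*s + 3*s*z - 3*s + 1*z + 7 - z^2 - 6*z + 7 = s*(3*z - 6) - z^2 - 5*z + 14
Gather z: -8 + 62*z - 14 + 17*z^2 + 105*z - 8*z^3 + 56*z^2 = -8*z^3 + 73*z^2 + 167*z - 22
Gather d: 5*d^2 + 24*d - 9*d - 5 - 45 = 5*d^2 + 15*d - 50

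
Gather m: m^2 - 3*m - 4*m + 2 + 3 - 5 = m^2 - 7*m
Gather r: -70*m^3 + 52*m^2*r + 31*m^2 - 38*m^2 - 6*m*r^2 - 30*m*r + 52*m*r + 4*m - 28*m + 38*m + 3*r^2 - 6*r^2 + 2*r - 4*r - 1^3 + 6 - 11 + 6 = -70*m^3 - 7*m^2 + 14*m + r^2*(-6*m - 3) + r*(52*m^2 + 22*m - 2)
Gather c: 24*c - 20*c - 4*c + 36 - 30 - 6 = 0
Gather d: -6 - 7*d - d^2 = -d^2 - 7*d - 6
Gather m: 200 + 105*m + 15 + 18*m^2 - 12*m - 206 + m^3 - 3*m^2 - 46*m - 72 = m^3 + 15*m^2 + 47*m - 63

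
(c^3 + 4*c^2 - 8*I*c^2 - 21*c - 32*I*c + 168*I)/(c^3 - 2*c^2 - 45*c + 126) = (c - 8*I)/(c - 6)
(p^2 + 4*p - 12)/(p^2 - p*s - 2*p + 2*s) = (p + 6)/(p - s)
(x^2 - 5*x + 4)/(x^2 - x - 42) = (-x^2 + 5*x - 4)/(-x^2 + x + 42)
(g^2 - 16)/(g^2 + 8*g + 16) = (g - 4)/(g + 4)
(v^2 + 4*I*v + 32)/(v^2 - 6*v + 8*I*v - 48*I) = (v - 4*I)/(v - 6)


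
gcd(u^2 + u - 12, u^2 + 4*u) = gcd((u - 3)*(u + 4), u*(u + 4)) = u + 4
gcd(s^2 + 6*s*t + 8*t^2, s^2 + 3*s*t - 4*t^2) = s + 4*t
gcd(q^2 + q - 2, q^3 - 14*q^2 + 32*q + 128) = q + 2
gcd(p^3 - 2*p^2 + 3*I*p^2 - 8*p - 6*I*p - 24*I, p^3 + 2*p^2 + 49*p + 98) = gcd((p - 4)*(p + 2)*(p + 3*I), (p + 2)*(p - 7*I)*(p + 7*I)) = p + 2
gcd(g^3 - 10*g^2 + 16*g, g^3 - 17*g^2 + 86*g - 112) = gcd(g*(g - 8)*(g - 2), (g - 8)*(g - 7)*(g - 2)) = g^2 - 10*g + 16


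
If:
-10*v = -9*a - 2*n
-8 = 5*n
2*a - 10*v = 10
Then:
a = -34/35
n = -8/5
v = -209/175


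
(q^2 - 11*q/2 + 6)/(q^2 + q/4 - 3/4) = 2*(2*q^2 - 11*q + 12)/(4*q^2 + q - 3)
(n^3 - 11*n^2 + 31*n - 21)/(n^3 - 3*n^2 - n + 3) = (n - 7)/(n + 1)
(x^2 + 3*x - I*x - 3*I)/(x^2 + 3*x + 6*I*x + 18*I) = (x - I)/(x + 6*I)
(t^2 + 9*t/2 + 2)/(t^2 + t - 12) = (t + 1/2)/(t - 3)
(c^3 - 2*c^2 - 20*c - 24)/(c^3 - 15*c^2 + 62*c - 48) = (c^2 + 4*c + 4)/(c^2 - 9*c + 8)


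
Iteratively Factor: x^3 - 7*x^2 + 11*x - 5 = (x - 1)*(x^2 - 6*x + 5) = (x - 1)^2*(x - 5)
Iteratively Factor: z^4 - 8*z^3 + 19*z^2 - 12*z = (z)*(z^3 - 8*z^2 + 19*z - 12) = z*(z - 1)*(z^2 - 7*z + 12) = z*(z - 3)*(z - 1)*(z - 4)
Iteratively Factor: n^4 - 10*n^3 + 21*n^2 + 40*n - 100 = (n + 2)*(n^3 - 12*n^2 + 45*n - 50) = (n - 5)*(n + 2)*(n^2 - 7*n + 10) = (n - 5)^2*(n + 2)*(n - 2)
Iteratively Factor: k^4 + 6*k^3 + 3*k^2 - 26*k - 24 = (k - 2)*(k^3 + 8*k^2 + 19*k + 12) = (k - 2)*(k + 4)*(k^2 + 4*k + 3) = (k - 2)*(k + 1)*(k + 4)*(k + 3)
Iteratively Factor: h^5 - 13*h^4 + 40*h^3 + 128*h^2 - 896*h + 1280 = (h - 5)*(h^4 - 8*h^3 + 128*h - 256) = (h - 5)*(h - 4)*(h^3 - 4*h^2 - 16*h + 64) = (h - 5)*(h - 4)*(h + 4)*(h^2 - 8*h + 16) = (h - 5)*(h - 4)^2*(h + 4)*(h - 4)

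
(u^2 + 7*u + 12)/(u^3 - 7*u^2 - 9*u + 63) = (u + 4)/(u^2 - 10*u + 21)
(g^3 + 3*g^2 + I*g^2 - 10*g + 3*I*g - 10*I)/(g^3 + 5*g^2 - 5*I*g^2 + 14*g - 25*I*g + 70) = (g^2 + g*(-2 + I) - 2*I)/(g^2 - 5*I*g + 14)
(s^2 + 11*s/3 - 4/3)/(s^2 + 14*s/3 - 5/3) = (s + 4)/(s + 5)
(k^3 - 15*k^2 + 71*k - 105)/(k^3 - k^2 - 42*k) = (k^2 - 8*k + 15)/(k*(k + 6))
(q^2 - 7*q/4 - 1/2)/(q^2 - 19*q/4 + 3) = (4*q^2 - 7*q - 2)/(4*q^2 - 19*q + 12)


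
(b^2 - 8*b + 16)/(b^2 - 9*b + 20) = (b - 4)/(b - 5)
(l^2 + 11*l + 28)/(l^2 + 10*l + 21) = (l + 4)/(l + 3)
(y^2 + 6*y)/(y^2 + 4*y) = (y + 6)/(y + 4)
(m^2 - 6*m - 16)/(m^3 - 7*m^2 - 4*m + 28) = (m - 8)/(m^2 - 9*m + 14)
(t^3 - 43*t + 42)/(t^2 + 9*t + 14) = (t^2 - 7*t + 6)/(t + 2)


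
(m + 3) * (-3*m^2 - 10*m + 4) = -3*m^3 - 19*m^2 - 26*m + 12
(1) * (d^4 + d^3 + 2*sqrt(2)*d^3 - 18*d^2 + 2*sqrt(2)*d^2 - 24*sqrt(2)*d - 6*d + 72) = d^4 + d^3 + 2*sqrt(2)*d^3 - 18*d^2 + 2*sqrt(2)*d^2 - 24*sqrt(2)*d - 6*d + 72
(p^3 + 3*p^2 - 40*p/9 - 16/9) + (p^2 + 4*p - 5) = p^3 + 4*p^2 - 4*p/9 - 61/9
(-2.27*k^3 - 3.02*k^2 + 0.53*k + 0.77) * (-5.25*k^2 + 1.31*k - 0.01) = 11.9175*k^5 + 12.8813*k^4 - 6.716*k^3 - 3.318*k^2 + 1.0034*k - 0.0077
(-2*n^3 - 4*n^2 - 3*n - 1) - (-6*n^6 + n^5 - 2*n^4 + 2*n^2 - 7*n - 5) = 6*n^6 - n^5 + 2*n^4 - 2*n^3 - 6*n^2 + 4*n + 4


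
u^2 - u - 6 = (u - 3)*(u + 2)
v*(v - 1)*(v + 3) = v^3 + 2*v^2 - 3*v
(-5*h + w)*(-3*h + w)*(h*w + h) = 15*h^3*w + 15*h^3 - 8*h^2*w^2 - 8*h^2*w + h*w^3 + h*w^2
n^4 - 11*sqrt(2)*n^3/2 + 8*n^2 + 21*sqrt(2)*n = n*(n - 7*sqrt(2)/2)*(n - 3*sqrt(2))*(n + sqrt(2))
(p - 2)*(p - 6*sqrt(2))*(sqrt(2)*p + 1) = sqrt(2)*p^3 - 11*p^2 - 2*sqrt(2)*p^2 - 6*sqrt(2)*p + 22*p + 12*sqrt(2)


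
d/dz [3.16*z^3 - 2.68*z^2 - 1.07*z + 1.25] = 9.48*z^2 - 5.36*z - 1.07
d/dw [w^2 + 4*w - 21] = 2*w + 4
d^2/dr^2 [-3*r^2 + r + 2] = -6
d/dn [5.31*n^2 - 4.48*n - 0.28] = 10.62*n - 4.48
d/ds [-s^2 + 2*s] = 2 - 2*s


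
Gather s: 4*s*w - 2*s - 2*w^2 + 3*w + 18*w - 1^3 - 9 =s*(4*w - 2) - 2*w^2 + 21*w - 10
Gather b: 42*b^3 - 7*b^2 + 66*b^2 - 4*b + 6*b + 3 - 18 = 42*b^3 + 59*b^2 + 2*b - 15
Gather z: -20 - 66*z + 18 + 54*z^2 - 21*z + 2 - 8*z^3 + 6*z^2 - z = -8*z^3 + 60*z^2 - 88*z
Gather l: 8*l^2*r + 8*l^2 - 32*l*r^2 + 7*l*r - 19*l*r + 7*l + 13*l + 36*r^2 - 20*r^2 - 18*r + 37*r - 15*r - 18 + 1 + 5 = l^2*(8*r + 8) + l*(-32*r^2 - 12*r + 20) + 16*r^2 + 4*r - 12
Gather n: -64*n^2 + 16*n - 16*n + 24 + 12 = 36 - 64*n^2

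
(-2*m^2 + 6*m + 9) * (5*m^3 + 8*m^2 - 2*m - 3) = -10*m^5 + 14*m^4 + 97*m^3 + 66*m^2 - 36*m - 27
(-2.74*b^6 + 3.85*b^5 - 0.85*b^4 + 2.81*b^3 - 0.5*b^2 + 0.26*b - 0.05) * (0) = 0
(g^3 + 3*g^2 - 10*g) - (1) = g^3 + 3*g^2 - 10*g - 1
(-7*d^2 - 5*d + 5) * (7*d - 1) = -49*d^3 - 28*d^2 + 40*d - 5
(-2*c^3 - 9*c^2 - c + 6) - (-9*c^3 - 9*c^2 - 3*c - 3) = 7*c^3 + 2*c + 9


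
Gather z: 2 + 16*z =16*z + 2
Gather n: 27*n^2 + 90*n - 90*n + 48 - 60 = 27*n^2 - 12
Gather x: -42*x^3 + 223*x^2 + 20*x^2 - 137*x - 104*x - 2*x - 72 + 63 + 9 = -42*x^3 + 243*x^2 - 243*x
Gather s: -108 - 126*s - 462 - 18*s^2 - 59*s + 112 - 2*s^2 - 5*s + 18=-20*s^2 - 190*s - 440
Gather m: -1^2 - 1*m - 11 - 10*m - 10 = -11*m - 22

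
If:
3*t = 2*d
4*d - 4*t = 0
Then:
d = 0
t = 0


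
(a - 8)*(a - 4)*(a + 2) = a^3 - 10*a^2 + 8*a + 64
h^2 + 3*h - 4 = (h - 1)*(h + 4)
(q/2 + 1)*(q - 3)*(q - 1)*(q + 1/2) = q^4/2 - 3*q^3/4 - 3*q^2 + 7*q/4 + 3/2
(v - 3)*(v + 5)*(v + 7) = v^3 + 9*v^2 - v - 105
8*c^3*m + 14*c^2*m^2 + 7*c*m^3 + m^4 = m*(c + m)*(2*c + m)*(4*c + m)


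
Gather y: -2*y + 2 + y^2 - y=y^2 - 3*y + 2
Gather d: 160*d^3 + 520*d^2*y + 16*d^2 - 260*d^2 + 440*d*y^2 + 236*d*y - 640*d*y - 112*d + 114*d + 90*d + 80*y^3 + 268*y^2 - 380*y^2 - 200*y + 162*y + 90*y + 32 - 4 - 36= 160*d^3 + d^2*(520*y - 244) + d*(440*y^2 - 404*y + 92) + 80*y^3 - 112*y^2 + 52*y - 8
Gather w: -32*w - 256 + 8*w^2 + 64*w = 8*w^2 + 32*w - 256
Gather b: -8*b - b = -9*b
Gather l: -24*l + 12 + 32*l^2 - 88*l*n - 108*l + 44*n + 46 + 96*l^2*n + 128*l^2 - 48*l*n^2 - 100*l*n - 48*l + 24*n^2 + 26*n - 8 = l^2*(96*n + 160) + l*(-48*n^2 - 188*n - 180) + 24*n^2 + 70*n + 50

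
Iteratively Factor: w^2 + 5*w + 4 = (w + 1)*(w + 4)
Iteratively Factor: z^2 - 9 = (z + 3)*(z - 3)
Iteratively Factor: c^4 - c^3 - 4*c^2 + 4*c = (c - 2)*(c^3 + c^2 - 2*c) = c*(c - 2)*(c^2 + c - 2) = c*(c - 2)*(c - 1)*(c + 2)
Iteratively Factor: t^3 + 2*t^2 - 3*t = (t - 1)*(t^2 + 3*t) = t*(t - 1)*(t + 3)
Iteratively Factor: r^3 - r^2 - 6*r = (r)*(r^2 - r - 6) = r*(r - 3)*(r + 2)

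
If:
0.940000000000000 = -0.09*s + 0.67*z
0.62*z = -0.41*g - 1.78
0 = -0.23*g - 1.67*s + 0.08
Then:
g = -6.66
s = 0.97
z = 1.53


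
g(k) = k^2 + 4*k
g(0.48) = 2.15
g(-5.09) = 5.55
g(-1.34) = -3.56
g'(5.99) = 15.98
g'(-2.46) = -0.92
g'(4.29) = 12.58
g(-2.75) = -3.44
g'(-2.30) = -0.60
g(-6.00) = 12.00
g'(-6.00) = -8.00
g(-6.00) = 12.00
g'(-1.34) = 1.32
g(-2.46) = -3.79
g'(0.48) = 4.96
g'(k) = 2*k + 4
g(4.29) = 35.56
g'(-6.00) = -8.00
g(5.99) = 59.84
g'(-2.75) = -1.50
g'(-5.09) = -6.18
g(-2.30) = -3.91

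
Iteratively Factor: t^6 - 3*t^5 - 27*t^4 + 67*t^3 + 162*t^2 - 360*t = (t - 2)*(t^5 - t^4 - 29*t^3 + 9*t^2 + 180*t) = (t - 2)*(t + 3)*(t^4 - 4*t^3 - 17*t^2 + 60*t) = (t - 5)*(t - 2)*(t + 3)*(t^3 + t^2 - 12*t) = (t - 5)*(t - 3)*(t - 2)*(t + 3)*(t^2 + 4*t) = t*(t - 5)*(t - 3)*(t - 2)*(t + 3)*(t + 4)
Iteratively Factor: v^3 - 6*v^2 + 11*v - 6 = (v - 1)*(v^2 - 5*v + 6) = (v - 3)*(v - 1)*(v - 2)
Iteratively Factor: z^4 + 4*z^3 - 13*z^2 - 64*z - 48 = (z + 1)*(z^3 + 3*z^2 - 16*z - 48) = (z + 1)*(z + 4)*(z^2 - z - 12) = (z - 4)*(z + 1)*(z + 4)*(z + 3)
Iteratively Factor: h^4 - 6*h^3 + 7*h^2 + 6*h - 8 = (h - 4)*(h^3 - 2*h^2 - h + 2) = (h - 4)*(h - 2)*(h^2 - 1) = (h - 4)*(h - 2)*(h + 1)*(h - 1)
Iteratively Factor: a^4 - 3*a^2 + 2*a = (a + 2)*(a^3 - 2*a^2 + a) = a*(a + 2)*(a^2 - 2*a + 1) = a*(a - 1)*(a + 2)*(a - 1)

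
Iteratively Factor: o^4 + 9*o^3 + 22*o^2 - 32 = (o + 4)*(o^3 + 5*o^2 + 2*o - 8) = (o - 1)*(o + 4)*(o^2 + 6*o + 8) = (o - 1)*(o + 2)*(o + 4)*(o + 4)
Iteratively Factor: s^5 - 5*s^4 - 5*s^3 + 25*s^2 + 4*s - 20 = (s - 2)*(s^4 - 3*s^3 - 11*s^2 + 3*s + 10) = (s - 5)*(s - 2)*(s^3 + 2*s^2 - s - 2) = (s - 5)*(s - 2)*(s - 1)*(s^2 + 3*s + 2) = (s - 5)*(s - 2)*(s - 1)*(s + 1)*(s + 2)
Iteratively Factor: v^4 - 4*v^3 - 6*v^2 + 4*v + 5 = (v - 5)*(v^3 + v^2 - v - 1) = (v - 5)*(v + 1)*(v^2 - 1) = (v - 5)*(v - 1)*(v + 1)*(v + 1)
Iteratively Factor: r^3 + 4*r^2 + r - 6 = (r - 1)*(r^2 + 5*r + 6) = (r - 1)*(r + 2)*(r + 3)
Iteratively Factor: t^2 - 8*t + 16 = (t - 4)*(t - 4)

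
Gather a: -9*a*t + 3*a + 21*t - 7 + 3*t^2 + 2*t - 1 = a*(3 - 9*t) + 3*t^2 + 23*t - 8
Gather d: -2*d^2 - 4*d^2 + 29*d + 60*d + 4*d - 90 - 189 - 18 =-6*d^2 + 93*d - 297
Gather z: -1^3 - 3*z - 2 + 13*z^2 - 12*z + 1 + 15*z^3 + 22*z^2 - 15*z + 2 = 15*z^3 + 35*z^2 - 30*z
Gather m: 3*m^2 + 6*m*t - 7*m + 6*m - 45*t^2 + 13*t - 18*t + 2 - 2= 3*m^2 + m*(6*t - 1) - 45*t^2 - 5*t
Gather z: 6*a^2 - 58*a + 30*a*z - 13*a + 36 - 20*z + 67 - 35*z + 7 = 6*a^2 - 71*a + z*(30*a - 55) + 110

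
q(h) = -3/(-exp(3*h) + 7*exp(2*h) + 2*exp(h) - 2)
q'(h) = -3*(3*exp(3*h) - 14*exp(2*h) - 2*exp(h))/(-exp(3*h) + 7*exp(2*h) + 2*exp(h) - 2)^2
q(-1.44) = 2.62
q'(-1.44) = 2.78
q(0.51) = -0.19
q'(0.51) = 0.33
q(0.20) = -0.33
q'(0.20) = 0.65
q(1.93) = -0.18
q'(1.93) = -3.13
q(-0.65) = -3.71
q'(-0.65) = 20.29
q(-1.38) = 2.80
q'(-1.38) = 3.52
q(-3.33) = 1.56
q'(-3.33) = 0.07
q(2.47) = 0.00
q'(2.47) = -0.02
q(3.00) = 0.00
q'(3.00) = 0.00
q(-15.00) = 1.50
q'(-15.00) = 0.00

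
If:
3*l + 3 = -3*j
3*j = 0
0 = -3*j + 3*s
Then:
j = 0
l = -1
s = 0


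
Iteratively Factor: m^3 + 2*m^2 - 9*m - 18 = (m - 3)*(m^2 + 5*m + 6) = (m - 3)*(m + 2)*(m + 3)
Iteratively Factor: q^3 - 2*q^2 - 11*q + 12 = (q - 4)*(q^2 + 2*q - 3) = (q - 4)*(q + 3)*(q - 1)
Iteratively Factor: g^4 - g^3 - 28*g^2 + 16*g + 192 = (g - 4)*(g^3 + 3*g^2 - 16*g - 48) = (g - 4)*(g + 4)*(g^2 - g - 12) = (g - 4)^2*(g + 4)*(g + 3)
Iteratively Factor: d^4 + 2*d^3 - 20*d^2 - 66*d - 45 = (d + 3)*(d^3 - d^2 - 17*d - 15) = (d + 1)*(d + 3)*(d^2 - 2*d - 15) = (d - 5)*(d + 1)*(d + 3)*(d + 3)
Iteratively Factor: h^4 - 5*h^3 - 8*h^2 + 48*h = (h + 3)*(h^3 - 8*h^2 + 16*h) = (h - 4)*(h + 3)*(h^2 - 4*h) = (h - 4)^2*(h + 3)*(h)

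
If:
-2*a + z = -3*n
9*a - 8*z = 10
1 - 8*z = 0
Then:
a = 11/9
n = 167/216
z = 1/8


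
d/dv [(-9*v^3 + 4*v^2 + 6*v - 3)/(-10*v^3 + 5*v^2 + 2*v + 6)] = (-5*v^4 + 84*v^3 - 274*v^2 + 78*v + 42)/(100*v^6 - 100*v^5 - 15*v^4 - 100*v^3 + 64*v^2 + 24*v + 36)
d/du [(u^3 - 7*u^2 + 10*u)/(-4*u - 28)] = (-u^3 - 7*u^2 + 49*u - 35)/(2*(u^2 + 14*u + 49))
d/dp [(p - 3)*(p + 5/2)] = 2*p - 1/2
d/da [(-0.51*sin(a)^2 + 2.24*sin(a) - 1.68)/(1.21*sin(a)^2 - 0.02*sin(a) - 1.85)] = (-2.7002*sin(a)^2 + 5.9526*sin(a) - 4.1776)*cos(a)/(1.4641*sin(a)^4 - 0.0484*sin(a)^3 - 4.4766*sin(a)^2 + 0.074*sin(a) + 3.4225)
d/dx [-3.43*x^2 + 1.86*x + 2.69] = 1.86 - 6.86*x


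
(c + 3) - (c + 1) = 2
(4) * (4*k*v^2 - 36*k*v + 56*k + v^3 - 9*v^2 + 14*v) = 16*k*v^2 - 144*k*v + 224*k + 4*v^3 - 36*v^2 + 56*v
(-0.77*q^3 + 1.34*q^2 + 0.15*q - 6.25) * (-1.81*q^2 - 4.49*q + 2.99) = 1.3937*q^5 + 1.0319*q^4 - 8.5904*q^3 + 14.6456*q^2 + 28.511*q - 18.6875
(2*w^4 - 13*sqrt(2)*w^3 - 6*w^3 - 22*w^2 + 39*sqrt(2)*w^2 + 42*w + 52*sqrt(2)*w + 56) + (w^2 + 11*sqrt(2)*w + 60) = 2*w^4 - 13*sqrt(2)*w^3 - 6*w^3 - 21*w^2 + 39*sqrt(2)*w^2 + 42*w + 63*sqrt(2)*w + 116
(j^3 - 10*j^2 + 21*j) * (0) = 0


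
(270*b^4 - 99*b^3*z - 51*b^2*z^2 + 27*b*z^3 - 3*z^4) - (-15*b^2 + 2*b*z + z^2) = 270*b^4 - 99*b^3*z - 51*b^2*z^2 + 15*b^2 + 27*b*z^3 - 2*b*z - 3*z^4 - z^2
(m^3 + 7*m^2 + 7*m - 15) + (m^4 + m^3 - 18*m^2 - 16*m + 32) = m^4 + 2*m^3 - 11*m^2 - 9*m + 17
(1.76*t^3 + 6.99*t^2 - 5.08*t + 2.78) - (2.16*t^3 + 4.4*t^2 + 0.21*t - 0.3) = -0.4*t^3 + 2.59*t^2 - 5.29*t + 3.08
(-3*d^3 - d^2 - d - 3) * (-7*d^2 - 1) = 21*d^5 + 7*d^4 + 10*d^3 + 22*d^2 + d + 3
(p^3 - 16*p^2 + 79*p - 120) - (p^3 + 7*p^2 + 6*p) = -23*p^2 + 73*p - 120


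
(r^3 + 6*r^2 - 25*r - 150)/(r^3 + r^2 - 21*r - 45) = (r^2 + 11*r + 30)/(r^2 + 6*r + 9)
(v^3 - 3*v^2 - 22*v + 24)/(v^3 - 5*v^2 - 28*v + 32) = (v - 6)/(v - 8)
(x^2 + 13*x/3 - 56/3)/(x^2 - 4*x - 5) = (-3*x^2 - 13*x + 56)/(3*(-x^2 + 4*x + 5))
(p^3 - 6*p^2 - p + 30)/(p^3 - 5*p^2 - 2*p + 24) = (p - 5)/(p - 4)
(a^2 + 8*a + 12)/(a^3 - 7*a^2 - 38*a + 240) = (a + 2)/(a^2 - 13*a + 40)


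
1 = 1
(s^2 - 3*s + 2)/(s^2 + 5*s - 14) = (s - 1)/(s + 7)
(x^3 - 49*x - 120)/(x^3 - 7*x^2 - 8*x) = (x^2 + 8*x + 15)/(x*(x + 1))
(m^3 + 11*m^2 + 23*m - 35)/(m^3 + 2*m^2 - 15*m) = (m^2 + 6*m - 7)/(m*(m - 3))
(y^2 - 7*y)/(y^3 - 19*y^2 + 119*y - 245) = y/(y^2 - 12*y + 35)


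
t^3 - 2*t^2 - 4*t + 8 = (t - 2)^2*(t + 2)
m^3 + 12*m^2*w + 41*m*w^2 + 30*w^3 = (m + w)*(m + 5*w)*(m + 6*w)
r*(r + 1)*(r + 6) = r^3 + 7*r^2 + 6*r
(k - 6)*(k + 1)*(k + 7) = k^3 + 2*k^2 - 41*k - 42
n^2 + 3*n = n*(n + 3)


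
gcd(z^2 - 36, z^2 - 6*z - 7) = 1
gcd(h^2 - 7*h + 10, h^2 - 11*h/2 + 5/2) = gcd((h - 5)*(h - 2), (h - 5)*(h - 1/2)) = h - 5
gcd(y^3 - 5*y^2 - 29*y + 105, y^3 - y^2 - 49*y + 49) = y - 7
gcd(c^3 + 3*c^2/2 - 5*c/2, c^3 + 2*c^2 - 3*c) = c^2 - c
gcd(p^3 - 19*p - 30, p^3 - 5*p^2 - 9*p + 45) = p^2 - 2*p - 15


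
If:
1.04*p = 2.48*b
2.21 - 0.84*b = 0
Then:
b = 2.63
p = 6.27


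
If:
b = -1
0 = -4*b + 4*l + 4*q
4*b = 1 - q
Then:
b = -1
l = -6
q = 5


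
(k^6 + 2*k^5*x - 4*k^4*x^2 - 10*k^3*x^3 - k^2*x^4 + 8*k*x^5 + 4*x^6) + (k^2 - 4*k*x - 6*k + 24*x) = k^6 + 2*k^5*x - 4*k^4*x^2 - 10*k^3*x^3 - k^2*x^4 + k^2 + 8*k*x^5 - 4*k*x - 6*k + 4*x^6 + 24*x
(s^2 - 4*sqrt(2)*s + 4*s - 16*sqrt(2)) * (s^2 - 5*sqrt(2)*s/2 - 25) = s^4 - 13*sqrt(2)*s^3/2 + 4*s^3 - 26*sqrt(2)*s^2 - 5*s^2 - 20*s + 100*sqrt(2)*s + 400*sqrt(2)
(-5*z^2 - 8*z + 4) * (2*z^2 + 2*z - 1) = -10*z^4 - 26*z^3 - 3*z^2 + 16*z - 4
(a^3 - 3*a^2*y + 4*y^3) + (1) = a^3 - 3*a^2*y + 4*y^3 + 1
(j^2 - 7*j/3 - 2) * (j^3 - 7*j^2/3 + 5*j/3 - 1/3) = j^5 - 14*j^4/3 + 46*j^3/9 + 4*j^2/9 - 23*j/9 + 2/3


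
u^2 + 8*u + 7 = (u + 1)*(u + 7)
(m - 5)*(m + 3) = m^2 - 2*m - 15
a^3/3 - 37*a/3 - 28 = (a/3 + 1)*(a - 7)*(a + 4)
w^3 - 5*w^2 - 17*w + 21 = (w - 7)*(w - 1)*(w + 3)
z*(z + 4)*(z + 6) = z^3 + 10*z^2 + 24*z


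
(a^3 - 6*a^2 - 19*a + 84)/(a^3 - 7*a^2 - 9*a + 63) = (a + 4)/(a + 3)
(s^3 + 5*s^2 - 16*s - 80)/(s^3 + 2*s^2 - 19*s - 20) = (s + 4)/(s + 1)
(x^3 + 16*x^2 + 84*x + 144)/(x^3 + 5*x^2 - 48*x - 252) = (x + 4)/(x - 7)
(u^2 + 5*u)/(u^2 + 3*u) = (u + 5)/(u + 3)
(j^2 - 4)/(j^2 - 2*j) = (j + 2)/j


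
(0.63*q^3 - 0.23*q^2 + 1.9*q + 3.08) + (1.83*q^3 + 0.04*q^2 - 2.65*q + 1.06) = 2.46*q^3 - 0.19*q^2 - 0.75*q + 4.14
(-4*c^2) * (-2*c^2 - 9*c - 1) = 8*c^4 + 36*c^3 + 4*c^2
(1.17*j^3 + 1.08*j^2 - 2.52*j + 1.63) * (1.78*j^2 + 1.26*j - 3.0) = 2.0826*j^5 + 3.3966*j^4 - 6.6348*j^3 - 3.5138*j^2 + 9.6138*j - 4.89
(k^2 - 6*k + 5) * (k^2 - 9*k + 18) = k^4 - 15*k^3 + 77*k^2 - 153*k + 90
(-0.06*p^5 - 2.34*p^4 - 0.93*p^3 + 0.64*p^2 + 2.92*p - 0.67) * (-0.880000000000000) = 0.0528*p^5 + 2.0592*p^4 + 0.8184*p^3 - 0.5632*p^2 - 2.5696*p + 0.5896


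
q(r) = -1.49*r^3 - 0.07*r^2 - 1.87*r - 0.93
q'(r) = -4.47*r^2 - 0.14*r - 1.87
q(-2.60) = 29.65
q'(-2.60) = -31.72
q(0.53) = -2.16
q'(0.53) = -3.20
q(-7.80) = 716.48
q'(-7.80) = -272.73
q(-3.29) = 57.53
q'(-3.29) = -49.79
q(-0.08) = -0.78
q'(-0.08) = -1.89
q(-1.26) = 4.30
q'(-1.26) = -8.79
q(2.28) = -23.22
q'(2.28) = -25.43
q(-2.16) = 17.80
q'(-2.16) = -22.42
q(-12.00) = 2586.15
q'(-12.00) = -643.87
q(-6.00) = 329.61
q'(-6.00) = -161.95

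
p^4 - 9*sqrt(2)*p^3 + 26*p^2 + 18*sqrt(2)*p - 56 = (p - 7*sqrt(2))*(p - 2*sqrt(2))*(p - sqrt(2))*(p + sqrt(2))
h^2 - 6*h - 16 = (h - 8)*(h + 2)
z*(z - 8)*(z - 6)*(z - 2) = z^4 - 16*z^3 + 76*z^2 - 96*z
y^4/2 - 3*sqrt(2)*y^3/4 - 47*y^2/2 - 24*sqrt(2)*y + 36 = (y/2 + sqrt(2))*(y - 6*sqrt(2))*(y - sqrt(2)/2)*(y + 3*sqrt(2))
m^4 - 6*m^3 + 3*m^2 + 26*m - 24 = (m - 4)*(m - 3)*(m - 1)*(m + 2)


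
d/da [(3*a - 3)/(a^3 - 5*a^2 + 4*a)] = 6*(2 - a)/(a^2*(a^2 - 8*a + 16))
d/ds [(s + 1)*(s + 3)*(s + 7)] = 3*s^2 + 22*s + 31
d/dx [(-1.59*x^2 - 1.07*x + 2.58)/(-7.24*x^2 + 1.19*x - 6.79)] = (-9.6389*x^2 + 58.9506*x + 4.1951)/(52.4176*x^4 - 17.2312*x^3 + 99.7353*x^2 - 16.1602*x + 46.1041)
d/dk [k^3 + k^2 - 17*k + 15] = 3*k^2 + 2*k - 17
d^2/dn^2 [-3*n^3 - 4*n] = -18*n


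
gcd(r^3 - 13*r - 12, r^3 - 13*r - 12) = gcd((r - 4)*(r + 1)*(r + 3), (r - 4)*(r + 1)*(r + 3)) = r^3 - 13*r - 12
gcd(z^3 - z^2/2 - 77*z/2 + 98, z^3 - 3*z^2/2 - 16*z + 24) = z - 4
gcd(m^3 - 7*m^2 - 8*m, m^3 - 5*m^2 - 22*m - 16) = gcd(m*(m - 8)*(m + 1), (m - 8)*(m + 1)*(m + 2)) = m^2 - 7*m - 8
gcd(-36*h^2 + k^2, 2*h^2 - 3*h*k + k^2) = 1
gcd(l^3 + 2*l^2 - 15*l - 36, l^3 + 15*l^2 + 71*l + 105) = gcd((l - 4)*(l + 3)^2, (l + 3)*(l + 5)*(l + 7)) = l + 3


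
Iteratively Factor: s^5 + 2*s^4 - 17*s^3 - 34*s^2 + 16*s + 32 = (s + 4)*(s^4 - 2*s^3 - 9*s^2 + 2*s + 8) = (s + 2)*(s + 4)*(s^3 - 4*s^2 - s + 4) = (s - 4)*(s + 2)*(s + 4)*(s^2 - 1) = (s - 4)*(s + 1)*(s + 2)*(s + 4)*(s - 1)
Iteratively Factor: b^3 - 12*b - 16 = (b - 4)*(b^2 + 4*b + 4) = (b - 4)*(b + 2)*(b + 2)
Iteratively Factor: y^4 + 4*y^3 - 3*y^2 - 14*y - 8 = (y + 1)*(y^3 + 3*y^2 - 6*y - 8) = (y + 1)*(y + 4)*(y^2 - y - 2) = (y + 1)^2*(y + 4)*(y - 2)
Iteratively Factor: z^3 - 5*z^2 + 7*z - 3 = (z - 1)*(z^2 - 4*z + 3) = (z - 3)*(z - 1)*(z - 1)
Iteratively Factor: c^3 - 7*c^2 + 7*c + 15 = (c - 3)*(c^2 - 4*c - 5) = (c - 5)*(c - 3)*(c + 1)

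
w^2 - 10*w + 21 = (w - 7)*(w - 3)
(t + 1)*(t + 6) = t^2 + 7*t + 6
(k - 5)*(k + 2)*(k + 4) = k^3 + k^2 - 22*k - 40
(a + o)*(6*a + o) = 6*a^2 + 7*a*o + o^2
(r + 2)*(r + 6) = r^2 + 8*r + 12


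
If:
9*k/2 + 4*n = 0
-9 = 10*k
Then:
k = -9/10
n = 81/80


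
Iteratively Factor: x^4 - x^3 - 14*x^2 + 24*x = (x + 4)*(x^3 - 5*x^2 + 6*x) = x*(x + 4)*(x^2 - 5*x + 6) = x*(x - 3)*(x + 4)*(x - 2)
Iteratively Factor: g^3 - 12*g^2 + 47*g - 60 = (g - 3)*(g^2 - 9*g + 20) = (g - 4)*(g - 3)*(g - 5)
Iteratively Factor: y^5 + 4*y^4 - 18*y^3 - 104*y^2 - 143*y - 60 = (y + 4)*(y^4 - 18*y^2 - 32*y - 15) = (y + 3)*(y + 4)*(y^3 - 3*y^2 - 9*y - 5) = (y + 1)*(y + 3)*(y + 4)*(y^2 - 4*y - 5) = (y + 1)^2*(y + 3)*(y + 4)*(y - 5)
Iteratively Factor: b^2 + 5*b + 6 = (b + 2)*(b + 3)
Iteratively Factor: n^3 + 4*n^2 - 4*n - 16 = (n + 2)*(n^2 + 2*n - 8) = (n + 2)*(n + 4)*(n - 2)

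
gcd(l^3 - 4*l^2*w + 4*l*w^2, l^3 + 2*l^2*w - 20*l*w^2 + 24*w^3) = l^2 - 4*l*w + 4*w^2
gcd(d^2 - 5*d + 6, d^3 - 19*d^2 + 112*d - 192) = d - 3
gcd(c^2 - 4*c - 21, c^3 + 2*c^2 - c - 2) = 1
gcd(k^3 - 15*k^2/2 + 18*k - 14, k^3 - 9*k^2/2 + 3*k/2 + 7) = k^2 - 11*k/2 + 7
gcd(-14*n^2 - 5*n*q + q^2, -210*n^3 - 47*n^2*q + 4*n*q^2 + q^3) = -7*n + q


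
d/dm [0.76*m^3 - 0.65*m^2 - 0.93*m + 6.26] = 2.28*m^2 - 1.3*m - 0.93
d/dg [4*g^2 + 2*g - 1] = 8*g + 2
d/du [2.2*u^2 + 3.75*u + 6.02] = 4.4*u + 3.75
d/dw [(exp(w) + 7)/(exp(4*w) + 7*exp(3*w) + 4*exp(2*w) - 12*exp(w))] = (-3*exp(4*w) - 42*exp(3*w) - 151*exp(2*w) - 56*exp(w) + 84)*exp(-w)/(exp(6*w) + 14*exp(5*w) + 57*exp(4*w) + 32*exp(3*w) - 152*exp(2*w) - 96*exp(w) + 144)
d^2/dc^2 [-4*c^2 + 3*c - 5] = -8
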